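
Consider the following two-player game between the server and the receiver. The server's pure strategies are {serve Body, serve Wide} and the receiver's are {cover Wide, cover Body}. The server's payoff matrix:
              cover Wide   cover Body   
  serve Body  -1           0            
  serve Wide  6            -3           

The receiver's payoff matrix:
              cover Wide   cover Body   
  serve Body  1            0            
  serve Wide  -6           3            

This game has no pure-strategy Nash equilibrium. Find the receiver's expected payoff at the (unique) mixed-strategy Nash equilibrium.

3/10

In a mixed equilibrium the receiver is indifferent between cover Wide and cover Body; this condition fixes p.
  the receiver's payoff to cover Wide: p·1 + (1−p)·(-6) = 7p - 6
  the receiver's payoff to cover Body: p·0 + (1−p)·3 = -3p + 3
  7p - 6 = -3p + 3  ⇒  10p = 9  ⇒  p = 9/10.
At equilibrium the receiver is indifferent across columns, so the receiver's payoff equals the payoff from cover Wide: (9/10)·1 + (1/10)·(-6) = 3/10.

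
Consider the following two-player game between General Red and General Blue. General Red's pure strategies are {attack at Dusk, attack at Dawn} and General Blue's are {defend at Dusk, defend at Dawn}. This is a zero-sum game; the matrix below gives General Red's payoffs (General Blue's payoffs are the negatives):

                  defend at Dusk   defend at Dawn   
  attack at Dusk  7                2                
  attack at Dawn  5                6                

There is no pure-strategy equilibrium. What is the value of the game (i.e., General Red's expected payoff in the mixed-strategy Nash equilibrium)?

Set General Red's expected payoff from attack at Dusk equal to that from attack at Dawn:
  General Red's expected payoff from attack at Dusk: q·7 + (1−q)·2 = 5q + 2
  General Red's expected payoff from attack at Dawn: q·5 + (1−q)·6 = -q + 6
  5q + 2 = -q + 6  ⇒  6q = 4  ⇒  q = 2/3.
The value is General Red's expected payoff against this mix (using attack at Dusk): (2/3)·7 + (1/3)·2 = 16/3.

v = 16/3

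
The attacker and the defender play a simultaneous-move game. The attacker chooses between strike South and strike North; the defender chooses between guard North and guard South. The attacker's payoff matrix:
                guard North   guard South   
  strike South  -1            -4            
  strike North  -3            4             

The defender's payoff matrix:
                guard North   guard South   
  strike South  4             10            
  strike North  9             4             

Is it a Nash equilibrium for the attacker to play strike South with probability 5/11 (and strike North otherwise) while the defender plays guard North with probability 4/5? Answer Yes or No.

Check the defender's indifference given the attacker's mix p = 5/11:
  payoff from guard North = 74/11; payoff from guard South = 74/11 — equal.
Check the attacker's indifference given the defender's mix q = 4/5:
  payoff from strike South = -8/5; payoff from strike North = -8/5 — equal.
Both players are indifferent, so neither can profitably deviate.

Yes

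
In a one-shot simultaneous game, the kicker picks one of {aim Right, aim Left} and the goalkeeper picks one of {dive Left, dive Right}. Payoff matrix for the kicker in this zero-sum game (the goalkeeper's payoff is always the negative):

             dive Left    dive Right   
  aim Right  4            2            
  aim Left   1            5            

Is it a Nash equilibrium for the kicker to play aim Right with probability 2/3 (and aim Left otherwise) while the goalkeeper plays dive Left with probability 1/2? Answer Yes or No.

Check the goalkeeper's indifference given the kicker's mix p = 2/3:
  payoff from dive Left = -3; payoff from dive Right = -3 — equal.
Check the kicker's indifference given the goalkeeper's mix q = 1/2:
  payoff from aim Right = 3; payoff from aim Left = 3 — equal.
Both players are indifferent, so neither can profitably deviate.

Yes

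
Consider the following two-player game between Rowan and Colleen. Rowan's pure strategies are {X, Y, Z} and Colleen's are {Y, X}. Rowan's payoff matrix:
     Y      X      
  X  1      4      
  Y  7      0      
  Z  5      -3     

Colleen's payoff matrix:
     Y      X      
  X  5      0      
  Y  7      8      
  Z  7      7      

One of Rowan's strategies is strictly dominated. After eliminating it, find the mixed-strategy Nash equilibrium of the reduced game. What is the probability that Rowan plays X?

Rowan's strategy Z is strictly dominated by Y: 7 > 5 and 0 > -3. Eliminate Z.
Set Colleen's expected payoff from Y equal to that from X:
  Colleen's payoff from Y: p·5 + (1−p)·7 = -2p + 7
  Colleen's payoff from X: p·0 + (1−p)·8 = -8p + 8
  -2p + 7 = -8p + 8  ⇒  6p = 1  ⇒  p = 1/6.

p = 1/6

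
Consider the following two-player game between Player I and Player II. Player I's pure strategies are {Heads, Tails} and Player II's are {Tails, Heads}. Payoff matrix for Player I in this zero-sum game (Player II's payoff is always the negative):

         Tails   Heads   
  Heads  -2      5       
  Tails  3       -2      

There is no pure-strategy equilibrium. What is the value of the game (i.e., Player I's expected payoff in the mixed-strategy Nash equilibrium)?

v = 11/12

In a mixed equilibrium Player I is indifferent between Heads and Tails; this condition fixes q.
  Player I's expected payoff from Heads: q·(-2) + (1−q)·5 = -7q + 5
  Player I's expected payoff from Tails: q·3 + (1−q)·(-2) = 5q - 2
  -7q + 5 = 5q - 2  ⇒  -12q = -7  ⇒  q = 7/12.
The value is Player I's expected payoff against this mix (using Heads): (7/12)·(-2) + (5/12)·5 = 11/12.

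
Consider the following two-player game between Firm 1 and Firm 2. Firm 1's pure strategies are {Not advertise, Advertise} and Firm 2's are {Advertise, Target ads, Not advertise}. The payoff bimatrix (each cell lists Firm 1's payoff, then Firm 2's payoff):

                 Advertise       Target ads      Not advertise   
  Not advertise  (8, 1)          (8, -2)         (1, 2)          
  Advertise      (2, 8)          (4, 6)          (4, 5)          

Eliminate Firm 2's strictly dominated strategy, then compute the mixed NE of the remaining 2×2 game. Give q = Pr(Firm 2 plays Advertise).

Firm 2's strategy Target ads is strictly dominated by Advertise: 1 > -2 and 8 > 6. Eliminate Target ads.
Firm 1's indifference between Not advertise and Advertise determines Firm 2's mixing probability q:
  Firm 1's payoff from Not advertise: q·8 + (1−q)·1 = 7q + 1
  Firm 1's payoff from Advertise: q·2 + (1−q)·4 = -2q + 4
  7q + 1 = -2q + 4  ⇒  9q = 3  ⇒  q = 1/3.

q = 1/3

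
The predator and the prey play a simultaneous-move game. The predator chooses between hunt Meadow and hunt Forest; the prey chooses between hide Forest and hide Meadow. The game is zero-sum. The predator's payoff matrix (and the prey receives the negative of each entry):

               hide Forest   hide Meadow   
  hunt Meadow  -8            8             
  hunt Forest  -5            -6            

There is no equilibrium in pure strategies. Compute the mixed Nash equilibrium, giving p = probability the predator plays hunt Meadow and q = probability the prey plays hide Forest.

Set the prey's expected payoff from hide Forest equal to that from hide Meadow:
  the prey's expected payoff from hide Forest: p·8 + (1−p)·5 = 3p + 5
  the prey's expected payoff from hide Meadow: p·(-8) + (1−p)·6 = -14p + 6
  3p + 5 = -14p + 6  ⇒  17p = 1  ⇒  p = 1/17.
For the predator to be willing to mix, the predator must be indifferent between hunt Meadow and hunt Forest, which pins down the prey's mix.
  the predator's expected payoff from hunt Meadow: q·(-8) + (1−q)·8 = -16q + 8
  the predator's expected payoff from hunt Forest: q·(-5) + (1−q)·(-6) = q - 6
  -16q + 8 = q - 6  ⇒  -17q = -14  ⇒  q = 14/17.

p = 1/17, q = 14/17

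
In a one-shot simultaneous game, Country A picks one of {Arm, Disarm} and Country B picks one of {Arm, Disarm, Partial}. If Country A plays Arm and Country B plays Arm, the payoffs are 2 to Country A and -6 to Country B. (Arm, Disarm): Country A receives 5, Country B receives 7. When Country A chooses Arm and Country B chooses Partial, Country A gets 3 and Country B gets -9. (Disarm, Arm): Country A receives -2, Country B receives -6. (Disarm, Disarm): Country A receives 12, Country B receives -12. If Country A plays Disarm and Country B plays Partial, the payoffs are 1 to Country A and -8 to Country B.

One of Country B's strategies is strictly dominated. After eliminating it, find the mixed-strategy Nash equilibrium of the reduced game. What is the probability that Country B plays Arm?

q = 7/11

Country B's strategy Partial is strictly dominated by Arm: -6 > -9 and -6 > -8. Eliminate Partial.
Country A's indifference between Arm and Disarm determines Country B's mixing probability q:
  Country A's payoff from Arm: q·2 + (1−q)·5 = -3q + 5
  Country A's payoff from Disarm: q·(-2) + (1−q)·12 = -14q + 12
  -3q + 5 = -14q + 12  ⇒  11q = 7  ⇒  q = 7/11.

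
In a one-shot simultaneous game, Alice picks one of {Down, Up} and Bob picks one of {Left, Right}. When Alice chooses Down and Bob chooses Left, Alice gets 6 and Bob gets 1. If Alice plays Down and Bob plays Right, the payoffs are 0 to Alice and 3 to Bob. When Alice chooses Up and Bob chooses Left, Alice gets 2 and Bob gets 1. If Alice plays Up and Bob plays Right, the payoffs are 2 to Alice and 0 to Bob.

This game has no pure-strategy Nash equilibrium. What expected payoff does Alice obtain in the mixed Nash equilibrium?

2

For Alice to be willing to mix, Alice must be indifferent between Down and Up, which pins down Bob's mix.
  Alice's payoff from Down: q·6 + (1−q)·0 = 6q
  Alice's payoff from Up: q·2 + (1−q)·2 = 2
  6q = 2  ⇒  6q = 2  ⇒  q = 1/3.
At equilibrium Alice is indifferent across rows, so Alice's payoff equals the payoff from Down: (1/3)·6 + (2/3)·0 = 2.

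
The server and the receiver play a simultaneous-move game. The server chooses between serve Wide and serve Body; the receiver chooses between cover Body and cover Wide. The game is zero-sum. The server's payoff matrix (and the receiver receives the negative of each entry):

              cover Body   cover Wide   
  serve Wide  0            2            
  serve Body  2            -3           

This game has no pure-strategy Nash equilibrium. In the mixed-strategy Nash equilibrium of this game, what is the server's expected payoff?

4/7

The server's indifference between serve Wide and serve Body determines the receiver's mixing probability q:
  the server's expected payoff from serve Wide: q·0 + (1−q)·2 = -2q + 2
  the server's expected payoff from serve Body: q·2 + (1−q)·(-3) = 5q - 3
  -2q + 2 = 5q - 3  ⇒  -7q = -5  ⇒  q = 5/7.
At equilibrium the server is indifferent across rows, so the server's payoff equals the payoff from serve Wide: (5/7)·0 + (2/7)·2 = 4/7.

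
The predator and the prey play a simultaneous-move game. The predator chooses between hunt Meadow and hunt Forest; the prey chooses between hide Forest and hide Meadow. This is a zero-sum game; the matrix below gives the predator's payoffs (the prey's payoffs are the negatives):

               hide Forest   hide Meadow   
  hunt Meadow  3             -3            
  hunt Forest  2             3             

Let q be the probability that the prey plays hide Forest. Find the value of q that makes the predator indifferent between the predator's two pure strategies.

q = 6/7

The prey's mix must leave the predator indifferent between hunt Meadow and hunt Forest.
  the predator's expected payoff from hunt Meadow: q·3 + (1−q)·(-3) = 6q - 3
  the predator's expected payoff from hunt Forest: q·2 + (1−q)·3 = -q + 3
  6q - 3 = -q + 3  ⇒  7q = 6  ⇒  q = 6/7.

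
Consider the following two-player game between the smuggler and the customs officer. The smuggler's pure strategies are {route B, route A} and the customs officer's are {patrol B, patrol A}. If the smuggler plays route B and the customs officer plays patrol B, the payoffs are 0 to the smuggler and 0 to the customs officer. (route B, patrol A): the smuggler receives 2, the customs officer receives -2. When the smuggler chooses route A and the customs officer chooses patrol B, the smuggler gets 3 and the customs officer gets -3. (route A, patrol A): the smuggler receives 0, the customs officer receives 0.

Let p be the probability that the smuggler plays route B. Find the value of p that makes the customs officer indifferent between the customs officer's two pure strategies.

The customs officer's indifference between patrol B and patrol A determines the smuggler's mixing probability p:
  the customs officer's expected payoff from patrol B: p·0 + (1−p)·(-3) = 3p - 3
  the customs officer's expected payoff from patrol A: p·(-2) + (1−p)·0 = -2p
  3p - 3 = -2p  ⇒  5p = 3  ⇒  p = 3/5.

p = 3/5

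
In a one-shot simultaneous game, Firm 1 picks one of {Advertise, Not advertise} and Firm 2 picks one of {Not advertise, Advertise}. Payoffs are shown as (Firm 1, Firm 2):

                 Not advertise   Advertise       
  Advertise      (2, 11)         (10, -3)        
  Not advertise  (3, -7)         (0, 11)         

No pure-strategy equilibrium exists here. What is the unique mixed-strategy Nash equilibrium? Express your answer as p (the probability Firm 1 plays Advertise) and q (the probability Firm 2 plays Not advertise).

p = 9/16, q = 10/11

For Firm 2 to be willing to mix, Firm 2 must be indifferent between Not advertise and Advertise, which pins down Firm 1's mix.
  Firm 2's payoff from Not advertise: p·11 + (1−p)·(-7) = 18p - 7
  Firm 2's payoff from Advertise: p·(-3) + (1−p)·11 = -14p + 11
  18p - 7 = -14p + 11  ⇒  32p = 18  ⇒  p = 9/16.
Firm 1's indifference between Advertise and Not advertise determines Firm 2's mixing probability q:
  Firm 1's payoff from Advertise: q·2 + (1−q)·10 = -8q + 10
  Firm 1's payoff from Not advertise: q·3 + (1−q)·0 = 3q
  -8q + 10 = 3q  ⇒  -11q = -10  ⇒  q = 10/11.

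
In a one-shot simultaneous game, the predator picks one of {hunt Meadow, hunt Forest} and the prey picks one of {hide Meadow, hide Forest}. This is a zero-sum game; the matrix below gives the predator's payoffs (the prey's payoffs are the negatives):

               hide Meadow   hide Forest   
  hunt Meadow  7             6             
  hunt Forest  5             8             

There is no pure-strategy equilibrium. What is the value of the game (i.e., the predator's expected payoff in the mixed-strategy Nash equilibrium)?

Set the predator's expected payoff from hunt Meadow equal to that from hunt Forest:
  the predator's expected payoff from hunt Meadow: q·7 + (1−q)·6 = q + 6
  the predator's expected payoff from hunt Forest: q·5 + (1−q)·8 = -3q + 8
  q + 6 = -3q + 8  ⇒  4q = 2  ⇒  q = 1/2.
The value is the predator's expected payoff against this mix (using hunt Meadow): (1/2)·7 + (1/2)·6 = 13/2.

v = 13/2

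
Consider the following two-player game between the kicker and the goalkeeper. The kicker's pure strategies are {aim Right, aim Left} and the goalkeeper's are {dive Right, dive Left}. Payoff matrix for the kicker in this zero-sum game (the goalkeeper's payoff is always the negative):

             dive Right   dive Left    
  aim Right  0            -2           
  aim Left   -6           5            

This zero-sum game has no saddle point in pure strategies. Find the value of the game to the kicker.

v = -12/13

Set the kicker's expected payoff from aim Right equal to that from aim Left:
  the kicker's expected payoff from aim Right: q·0 + (1−q)·(-2) = 2q - 2
  the kicker's expected payoff from aim Left: q·(-6) + (1−q)·5 = -11q + 5
  2q - 2 = -11q + 5  ⇒  13q = 7  ⇒  q = 7/13.
The value is the kicker's expected payoff against this mix (using aim Right): (7/13)·0 + (6/13)·(-2) = -12/13.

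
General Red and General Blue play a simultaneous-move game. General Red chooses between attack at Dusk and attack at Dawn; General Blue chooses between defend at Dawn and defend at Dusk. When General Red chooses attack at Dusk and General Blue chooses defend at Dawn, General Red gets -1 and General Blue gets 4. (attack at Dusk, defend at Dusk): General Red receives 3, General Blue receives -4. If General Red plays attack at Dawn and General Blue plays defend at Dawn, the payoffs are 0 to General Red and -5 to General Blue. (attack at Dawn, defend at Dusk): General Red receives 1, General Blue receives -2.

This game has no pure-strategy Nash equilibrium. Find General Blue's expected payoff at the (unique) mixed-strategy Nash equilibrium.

-28/11

Set General Blue's expected payoff from defend at Dawn equal to that from defend at Dusk:
  General Blue's payoff from defend at Dawn: p·4 + (1−p)·(-5) = 9p - 5
  General Blue's payoff from defend at Dusk: p·(-4) + (1−p)·(-2) = -2p - 2
  9p - 5 = -2p - 2  ⇒  11p = 3  ⇒  p = 3/11.
At equilibrium General Blue is indifferent across columns, so General Blue's payoff equals the payoff from defend at Dawn: (3/11)·4 + (8/11)·(-5) = -28/11.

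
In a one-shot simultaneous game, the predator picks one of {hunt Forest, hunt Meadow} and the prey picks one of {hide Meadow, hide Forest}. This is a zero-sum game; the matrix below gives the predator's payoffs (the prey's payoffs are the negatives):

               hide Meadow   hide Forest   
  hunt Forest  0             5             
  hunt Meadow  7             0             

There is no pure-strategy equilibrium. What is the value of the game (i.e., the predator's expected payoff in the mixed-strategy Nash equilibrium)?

Set the predator's expected payoff from hunt Forest equal to that from hunt Meadow:
  the predator's expected payoff from hunt Forest: q·0 + (1−q)·5 = -5q + 5
  the predator's expected payoff from hunt Meadow: q·7 + (1−q)·0 = 7q
  -5q + 5 = 7q  ⇒  -12q = -5  ⇒  q = 5/12.
The value is the predator's expected payoff against this mix (using hunt Forest): (5/12)·0 + (7/12)·5 = 35/12.

v = 35/12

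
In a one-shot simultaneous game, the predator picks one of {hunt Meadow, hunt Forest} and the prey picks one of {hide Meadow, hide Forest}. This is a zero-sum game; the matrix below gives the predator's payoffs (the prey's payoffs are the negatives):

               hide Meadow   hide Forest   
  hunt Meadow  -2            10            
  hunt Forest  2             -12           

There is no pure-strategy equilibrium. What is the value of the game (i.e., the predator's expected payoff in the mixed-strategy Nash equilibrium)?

The prey's mix must leave the predator indifferent between hunt Meadow and hunt Forest.
  the predator's payoff to hunt Meadow: q·(-2) + (1−q)·10 = -12q + 10
  the predator's payoff to hunt Forest: q·2 + (1−q)·(-12) = 14q - 12
  -12q + 10 = 14q - 12  ⇒  -26q = -22  ⇒  q = 11/13.
The value is the predator's expected payoff against this mix (using hunt Meadow): (11/13)·(-2) + (2/13)·10 = -2/13.

v = -2/13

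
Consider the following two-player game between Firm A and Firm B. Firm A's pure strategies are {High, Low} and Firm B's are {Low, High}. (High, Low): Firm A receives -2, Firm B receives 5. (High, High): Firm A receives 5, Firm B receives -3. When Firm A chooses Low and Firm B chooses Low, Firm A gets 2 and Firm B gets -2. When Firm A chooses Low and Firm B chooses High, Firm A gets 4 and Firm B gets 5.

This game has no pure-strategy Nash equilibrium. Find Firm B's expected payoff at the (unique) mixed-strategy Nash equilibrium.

Firm A's mix must leave Firm B indifferent between Low and High.
  Firm B's payoff from Low: p·5 + (1−p)·(-2) = 7p - 2
  Firm B's payoff from High: p·(-3) + (1−p)·5 = -8p + 5
  7p - 2 = -8p + 5  ⇒  15p = 7  ⇒  p = 7/15.
At equilibrium Firm B is indifferent across columns, so Firm B's payoff equals the payoff from Low: (7/15)·5 + (8/15)·(-2) = 19/15.

19/15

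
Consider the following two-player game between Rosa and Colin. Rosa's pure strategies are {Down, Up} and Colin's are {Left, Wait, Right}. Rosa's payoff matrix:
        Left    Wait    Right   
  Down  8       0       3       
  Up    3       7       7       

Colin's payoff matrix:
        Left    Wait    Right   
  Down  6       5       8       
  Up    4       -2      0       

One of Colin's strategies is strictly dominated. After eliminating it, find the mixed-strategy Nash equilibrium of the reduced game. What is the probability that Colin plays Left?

Colin's strategy Wait is strictly dominated by Right: 8 > 5 and 0 > -2. Eliminate Wait.
Set Rosa's expected payoff from Down equal to that from Up:
  Rosa's expected payoff from Down: q·8 + (1−q)·3 = 5q + 3
  Rosa's expected payoff from Up: q·3 + (1−q)·7 = -4q + 7
  5q + 3 = -4q + 7  ⇒  9q = 4  ⇒  q = 4/9.

q = 4/9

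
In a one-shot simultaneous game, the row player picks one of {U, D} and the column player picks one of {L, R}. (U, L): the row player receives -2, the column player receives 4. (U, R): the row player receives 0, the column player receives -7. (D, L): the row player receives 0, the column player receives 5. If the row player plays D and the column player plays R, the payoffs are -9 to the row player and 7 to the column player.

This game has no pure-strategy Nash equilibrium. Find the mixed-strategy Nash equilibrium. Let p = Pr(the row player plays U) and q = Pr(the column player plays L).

The column player's indifference between L and R determines the row player's mixing probability p:
  the column player's payoff from L: p·4 + (1−p)·5 = -p + 5
  the column player's payoff from R: p·(-7) + (1−p)·7 = -14p + 7
  -p + 5 = -14p + 7  ⇒  13p = 2  ⇒  p = 2/13.
For the row player to be willing to mix, the row player must be indifferent between U and D, which pins down the column player's mix.
  the row player's payoff to U: q·(-2) + (1−q)·0 = -2q
  the row player's payoff to D: q·0 + (1−q)·(-9) = 9q - 9
  -2q = 9q - 9  ⇒  -11q = -9  ⇒  q = 9/11.

p = 2/13, q = 9/11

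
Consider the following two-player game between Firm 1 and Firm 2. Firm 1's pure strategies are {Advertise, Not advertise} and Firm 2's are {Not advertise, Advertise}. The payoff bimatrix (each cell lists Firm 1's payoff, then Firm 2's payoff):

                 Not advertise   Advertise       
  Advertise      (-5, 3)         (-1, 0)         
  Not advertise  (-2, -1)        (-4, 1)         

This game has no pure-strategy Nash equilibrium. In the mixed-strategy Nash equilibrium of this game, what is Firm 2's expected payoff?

Firm 1's mix must leave Firm 2 indifferent between Not advertise and Advertise.
  Firm 2's payoff from Not advertise: p·3 + (1−p)·(-1) = 4p - 1
  Firm 2's payoff from Advertise: p·0 + (1−p)·1 = -p + 1
  4p - 1 = -p + 1  ⇒  5p = 2  ⇒  p = 2/5.
At equilibrium Firm 2 is indifferent across columns, so Firm 2's payoff equals the payoff from Not advertise: (2/5)·3 + (3/5)·(-1) = 3/5.

3/5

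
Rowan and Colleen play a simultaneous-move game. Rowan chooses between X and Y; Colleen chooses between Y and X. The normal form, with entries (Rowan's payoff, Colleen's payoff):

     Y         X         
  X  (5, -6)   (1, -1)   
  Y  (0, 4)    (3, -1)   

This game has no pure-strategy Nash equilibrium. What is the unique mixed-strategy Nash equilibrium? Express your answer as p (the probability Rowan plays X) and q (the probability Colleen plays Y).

Set Colleen's expected payoff from Y equal to that from X:
  Colleen's payoff from Y: p·(-6) + (1−p)·4 = -10p + 4
  Colleen's payoff from X: p·(-1) + (1−p)·(-1) = -1
  -10p + 4 = -1  ⇒  -10p = -5  ⇒  p = 1/2.
Rowan's indifference between X and Y determines Colleen's mixing probability q:
  Rowan's payoff from X: q·5 + (1−q)·1 = 4q + 1
  Rowan's payoff from Y: q·0 + (1−q)·3 = -3q + 3
  4q + 1 = -3q + 3  ⇒  7q = 2  ⇒  q = 2/7.

p = 1/2, q = 2/7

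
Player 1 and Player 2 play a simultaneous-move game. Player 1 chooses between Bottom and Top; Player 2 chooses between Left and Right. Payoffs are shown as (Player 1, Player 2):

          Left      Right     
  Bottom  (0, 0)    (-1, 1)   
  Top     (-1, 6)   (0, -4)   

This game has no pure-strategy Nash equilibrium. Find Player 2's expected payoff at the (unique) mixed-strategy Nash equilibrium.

In a mixed equilibrium Player 2 is indifferent between Left and Right; this condition fixes p.
  Player 2's expected payoff from Left: p·0 + (1−p)·6 = -6p + 6
  Player 2's expected payoff from Right: p·1 + (1−p)·(-4) = 5p - 4
  -6p + 6 = 5p - 4  ⇒  -11p = -10  ⇒  p = 10/11.
At equilibrium Player 2 is indifferent across columns, so Player 2's payoff equals the payoff from Left: (10/11)·0 + (1/11)·6 = 6/11.

6/11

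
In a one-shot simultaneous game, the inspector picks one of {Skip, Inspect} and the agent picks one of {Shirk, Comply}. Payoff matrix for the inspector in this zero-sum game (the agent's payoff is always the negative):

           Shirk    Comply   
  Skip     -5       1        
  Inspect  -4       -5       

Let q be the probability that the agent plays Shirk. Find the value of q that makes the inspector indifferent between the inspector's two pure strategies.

q = 6/7

The agent's mix must leave the inspector indifferent between Skip and Inspect.
  the inspector's payoff to Skip: q·(-5) + (1−q)·1 = -6q + 1
  the inspector's payoff to Inspect: q·(-4) + (1−q)·(-5) = q - 5
  -6q + 1 = q - 5  ⇒  -7q = -6  ⇒  q = 6/7.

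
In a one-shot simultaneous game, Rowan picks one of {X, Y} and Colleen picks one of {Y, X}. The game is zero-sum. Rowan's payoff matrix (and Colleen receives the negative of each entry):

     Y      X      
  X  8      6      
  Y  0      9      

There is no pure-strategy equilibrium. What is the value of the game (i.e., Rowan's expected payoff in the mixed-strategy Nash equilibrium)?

Rowan's indifference between X and Y determines Colleen's mixing probability q:
  Rowan's expected payoff from X: q·8 + (1−q)·6 = 2q + 6
  Rowan's expected payoff from Y: q·0 + (1−q)·9 = -9q + 9
  2q + 6 = -9q + 9  ⇒  11q = 3  ⇒  q = 3/11.
The value is Rowan's expected payoff against this mix (using X): (3/11)·8 + (8/11)·6 = 72/11.

v = 72/11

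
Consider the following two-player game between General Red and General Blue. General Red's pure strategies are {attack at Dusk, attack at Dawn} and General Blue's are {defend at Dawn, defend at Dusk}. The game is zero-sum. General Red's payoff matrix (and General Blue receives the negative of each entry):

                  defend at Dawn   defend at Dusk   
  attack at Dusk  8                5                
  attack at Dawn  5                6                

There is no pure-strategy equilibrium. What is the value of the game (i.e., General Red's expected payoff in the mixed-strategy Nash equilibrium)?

v = 23/4

For General Red to be willing to mix, General Red must be indifferent between attack at Dusk and attack at Dawn, which pins down General Blue's mix.
  General Red's payoff from attack at Dusk: q·8 + (1−q)·5 = 3q + 5
  General Red's payoff from attack at Dawn: q·5 + (1−q)·6 = -q + 6
  3q + 5 = -q + 6  ⇒  4q = 1  ⇒  q = 1/4.
The value is General Red's expected payoff against this mix (using attack at Dusk): (1/4)·8 + (3/4)·5 = 23/4.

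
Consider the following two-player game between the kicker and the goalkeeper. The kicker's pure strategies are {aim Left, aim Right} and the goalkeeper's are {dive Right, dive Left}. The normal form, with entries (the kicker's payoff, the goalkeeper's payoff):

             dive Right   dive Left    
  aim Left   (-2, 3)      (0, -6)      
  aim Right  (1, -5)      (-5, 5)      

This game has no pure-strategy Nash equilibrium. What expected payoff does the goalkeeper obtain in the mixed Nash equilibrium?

The kicker's mix must leave the goalkeeper indifferent between dive Right and dive Left.
  the goalkeeper's expected payoff from dive Right: p·3 + (1−p)·(-5) = 8p - 5
  the goalkeeper's expected payoff from dive Left: p·(-6) + (1−p)·5 = -11p + 5
  8p - 5 = -11p + 5  ⇒  19p = 10  ⇒  p = 10/19.
At equilibrium the goalkeeper is indifferent across columns, so the goalkeeper's payoff equals the payoff from dive Right: (10/19)·3 + (9/19)·(-5) = -15/19.

-15/19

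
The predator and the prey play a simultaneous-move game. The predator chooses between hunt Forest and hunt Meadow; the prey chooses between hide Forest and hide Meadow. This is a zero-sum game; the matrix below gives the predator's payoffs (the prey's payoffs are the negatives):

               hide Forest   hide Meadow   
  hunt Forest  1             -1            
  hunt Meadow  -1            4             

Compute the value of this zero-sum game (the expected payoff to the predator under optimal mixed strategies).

v = 3/7

The prey's mix must leave the predator indifferent between hunt Forest and hunt Meadow.
  the predator's payoff from hunt Forest: q·1 + (1−q)·(-1) = 2q - 1
  the predator's payoff from hunt Meadow: q·(-1) + (1−q)·4 = -5q + 4
  2q - 1 = -5q + 4  ⇒  7q = 5  ⇒  q = 5/7.
The value is the predator's expected payoff against this mix (using hunt Forest): (5/7)·1 + (2/7)·(-1) = 3/7.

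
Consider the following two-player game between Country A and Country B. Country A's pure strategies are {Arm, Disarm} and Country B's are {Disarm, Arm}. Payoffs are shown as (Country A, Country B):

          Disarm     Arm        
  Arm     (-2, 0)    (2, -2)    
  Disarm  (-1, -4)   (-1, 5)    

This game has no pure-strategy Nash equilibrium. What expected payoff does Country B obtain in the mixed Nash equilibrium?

Country B's indifference between Disarm and Arm determines Country A's mixing probability p:
  Country B's expected payoff from Disarm: p·0 + (1−p)·(-4) = 4p - 4
  Country B's expected payoff from Arm: p·(-2) + (1−p)·5 = -7p + 5
  4p - 4 = -7p + 5  ⇒  11p = 9  ⇒  p = 9/11.
At equilibrium Country B is indifferent across columns, so Country B's payoff equals the payoff from Disarm: (9/11)·0 + (2/11)·(-4) = -8/11.

-8/11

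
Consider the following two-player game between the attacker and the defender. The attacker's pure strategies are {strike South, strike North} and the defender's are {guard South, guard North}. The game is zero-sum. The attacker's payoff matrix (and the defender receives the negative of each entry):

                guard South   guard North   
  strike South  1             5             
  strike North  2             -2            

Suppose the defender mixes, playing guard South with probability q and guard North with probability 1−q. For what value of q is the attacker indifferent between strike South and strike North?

Set the attacker's expected payoff from strike South equal to that from strike North:
  the attacker's payoff to strike South: q·1 + (1−q)·5 = -4q + 5
  the attacker's payoff to strike North: q·2 + (1−q)·(-2) = 4q - 2
  -4q + 5 = 4q - 2  ⇒  -8q = -7  ⇒  q = 7/8.

q = 7/8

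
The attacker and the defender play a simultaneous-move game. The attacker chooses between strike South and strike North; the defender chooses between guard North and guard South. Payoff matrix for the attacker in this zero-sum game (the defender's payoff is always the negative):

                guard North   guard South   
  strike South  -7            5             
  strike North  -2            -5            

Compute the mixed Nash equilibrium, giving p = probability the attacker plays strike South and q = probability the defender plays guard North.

p = 1/5, q = 2/3

The defender's indifference between guard North and guard South determines the attacker's mixing probability p:
  the defender's payoff to guard North: p·7 + (1−p)·2 = 5p + 2
  the defender's payoff to guard South: p·(-5) + (1−p)·5 = -10p + 5
  5p + 2 = -10p + 5  ⇒  15p = 3  ⇒  p = 1/5.
Set the attacker's expected payoff from strike South equal to that from strike North:
  the attacker's expected payoff from strike South: q·(-7) + (1−q)·5 = -12q + 5
  the attacker's expected payoff from strike North: q·(-2) + (1−q)·(-5) = 3q - 5
  -12q + 5 = 3q - 5  ⇒  -15q = -10  ⇒  q = 2/3.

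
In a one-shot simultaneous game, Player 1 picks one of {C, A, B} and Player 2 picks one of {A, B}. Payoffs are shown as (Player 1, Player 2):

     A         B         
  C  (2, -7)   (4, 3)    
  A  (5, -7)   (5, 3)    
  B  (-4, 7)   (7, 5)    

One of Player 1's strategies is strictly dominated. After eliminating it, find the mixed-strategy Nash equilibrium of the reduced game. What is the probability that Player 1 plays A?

p = 1/6

Player 1's strategy C is strictly dominated by A: 5 > 2 and 5 > 4. Eliminate C.
Player 2's indifference between A and B determines Player 1's mixing probability p:
  Player 2's payoff to A: p·(-7) + (1−p)·7 = -14p + 7
  Player 2's payoff to B: p·3 + (1−p)·5 = -2p + 5
  -14p + 7 = -2p + 5  ⇒  -12p = -2  ⇒  p = 1/6.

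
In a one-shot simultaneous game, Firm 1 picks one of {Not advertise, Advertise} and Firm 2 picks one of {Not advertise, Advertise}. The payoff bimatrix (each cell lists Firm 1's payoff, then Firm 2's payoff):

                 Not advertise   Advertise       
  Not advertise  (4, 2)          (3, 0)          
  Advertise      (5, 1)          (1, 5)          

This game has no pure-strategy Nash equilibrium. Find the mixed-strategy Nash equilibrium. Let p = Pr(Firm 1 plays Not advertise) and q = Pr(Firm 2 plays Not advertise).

Firm 2's indifference between Not advertise and Advertise determines Firm 1's mixing probability p:
  Firm 2's payoff to Not advertise: p·2 + (1−p)·1 = p + 1
  Firm 2's payoff to Advertise: p·0 + (1−p)·5 = -5p + 5
  p + 1 = -5p + 5  ⇒  6p = 4  ⇒  p = 2/3.
In a mixed equilibrium Firm 1 is indifferent between Not advertise and Advertise; this condition fixes q.
  Firm 1's payoff to Not advertise: q·4 + (1−q)·3 = q + 3
  Firm 1's payoff to Advertise: q·5 + (1−q)·1 = 4q + 1
  q + 3 = 4q + 1  ⇒  -3q = -2  ⇒  q = 2/3.

p = 2/3, q = 2/3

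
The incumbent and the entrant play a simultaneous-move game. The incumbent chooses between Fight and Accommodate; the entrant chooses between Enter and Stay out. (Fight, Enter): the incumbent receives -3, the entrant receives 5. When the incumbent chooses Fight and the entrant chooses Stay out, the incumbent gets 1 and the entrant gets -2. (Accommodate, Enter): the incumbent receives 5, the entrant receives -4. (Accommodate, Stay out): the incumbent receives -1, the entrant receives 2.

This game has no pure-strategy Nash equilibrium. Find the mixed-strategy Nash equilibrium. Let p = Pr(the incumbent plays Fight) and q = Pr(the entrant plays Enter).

The entrant's indifference between Enter and Stay out determines the incumbent's mixing probability p:
  the entrant's payoff to Enter: p·5 + (1−p)·(-4) = 9p - 4
  the entrant's payoff to Stay out: p·(-2) + (1−p)·2 = -4p + 2
  9p - 4 = -4p + 2  ⇒  13p = 6  ⇒  p = 6/13.
The entrant's mix must leave the incumbent indifferent between Fight and Accommodate.
  the incumbent's expected payoff from Fight: q·(-3) + (1−q)·1 = -4q + 1
  the incumbent's expected payoff from Accommodate: q·5 + (1−q)·(-1) = 6q - 1
  -4q + 1 = 6q - 1  ⇒  -10q = -2  ⇒  q = 1/5.

p = 6/13, q = 1/5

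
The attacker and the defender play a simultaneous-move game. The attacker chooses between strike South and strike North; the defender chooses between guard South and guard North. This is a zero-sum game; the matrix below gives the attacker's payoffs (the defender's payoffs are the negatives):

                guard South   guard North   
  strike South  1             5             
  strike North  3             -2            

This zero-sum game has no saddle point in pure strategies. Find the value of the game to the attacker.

v = 17/9

For the attacker to be willing to mix, the attacker must be indifferent between strike South and strike North, which pins down the defender's mix.
  the attacker's payoff from strike South: q·1 + (1−q)·5 = -4q + 5
  the attacker's payoff from strike North: q·3 + (1−q)·(-2) = 5q - 2
  -4q + 5 = 5q - 2  ⇒  -9q = -7  ⇒  q = 7/9.
The value is the attacker's expected payoff against this mix (using strike South): (7/9)·1 + (2/9)·5 = 17/9.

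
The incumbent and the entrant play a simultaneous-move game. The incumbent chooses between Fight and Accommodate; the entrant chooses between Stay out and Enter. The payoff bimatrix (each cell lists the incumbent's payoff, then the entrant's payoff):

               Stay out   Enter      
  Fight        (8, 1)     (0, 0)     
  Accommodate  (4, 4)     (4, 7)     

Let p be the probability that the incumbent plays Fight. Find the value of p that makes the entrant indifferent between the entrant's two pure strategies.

For the entrant to be willing to mix, the entrant must be indifferent between Stay out and Enter, which pins down the incumbent's mix.
  the entrant's payoff to Stay out: p·1 + (1−p)·4 = -3p + 4
  the entrant's payoff to Enter: p·0 + (1−p)·7 = -7p + 7
  -3p + 4 = -7p + 7  ⇒  4p = 3  ⇒  p = 3/4.

p = 3/4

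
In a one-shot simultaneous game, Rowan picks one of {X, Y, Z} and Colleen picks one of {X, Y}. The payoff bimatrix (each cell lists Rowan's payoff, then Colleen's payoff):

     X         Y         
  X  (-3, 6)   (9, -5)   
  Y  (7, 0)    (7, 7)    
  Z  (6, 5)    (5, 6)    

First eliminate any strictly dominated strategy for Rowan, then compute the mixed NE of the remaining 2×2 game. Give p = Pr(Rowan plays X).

Rowan's strategy Z is strictly dominated by Y: 7 > 6 and 7 > 5. Eliminate Z.
Colleen's indifference between X and Y determines Rowan's mixing probability p:
  Colleen's expected payoff from X: p·6 + (1−p)·0 = 6p
  Colleen's expected payoff from Y: p·(-5) + (1−p)·7 = -12p + 7
  6p = -12p + 7  ⇒  18p = 7  ⇒  p = 7/18.

p = 7/18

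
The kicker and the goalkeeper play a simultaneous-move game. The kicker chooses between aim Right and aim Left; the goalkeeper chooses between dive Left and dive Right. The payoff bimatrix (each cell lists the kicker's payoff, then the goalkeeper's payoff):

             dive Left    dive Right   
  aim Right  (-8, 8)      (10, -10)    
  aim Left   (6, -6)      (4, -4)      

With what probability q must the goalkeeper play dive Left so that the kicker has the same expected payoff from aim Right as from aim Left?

q = 3/10

Set the kicker's expected payoff from aim Right equal to that from aim Left:
  the kicker's expected payoff from aim Right: q·(-8) + (1−q)·10 = -18q + 10
  the kicker's expected payoff from aim Left: q·6 + (1−q)·4 = 2q + 4
  -18q + 10 = 2q + 4  ⇒  -20q = -6  ⇒  q = 3/10.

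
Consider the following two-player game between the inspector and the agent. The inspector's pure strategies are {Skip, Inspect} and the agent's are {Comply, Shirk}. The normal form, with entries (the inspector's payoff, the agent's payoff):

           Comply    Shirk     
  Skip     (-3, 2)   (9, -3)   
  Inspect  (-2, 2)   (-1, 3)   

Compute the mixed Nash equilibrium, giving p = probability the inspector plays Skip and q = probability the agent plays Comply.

The agent's indifference between Comply and Shirk determines the inspector's mixing probability p:
  the agent's expected payoff from Comply: p·2 + (1−p)·2 = 2
  the agent's expected payoff from Shirk: p·(-3) + (1−p)·3 = -6p + 3
  2 = -6p + 3  ⇒  6p = 1  ⇒  p = 1/6.
Set the inspector's expected payoff from Skip equal to that from Inspect:
  the inspector's payoff to Skip: q·(-3) + (1−q)·9 = -12q + 9
  the inspector's payoff to Inspect: q·(-2) + (1−q)·(-1) = -q - 1
  -12q + 9 = -q - 1  ⇒  -11q = -10  ⇒  q = 10/11.

p = 1/6, q = 10/11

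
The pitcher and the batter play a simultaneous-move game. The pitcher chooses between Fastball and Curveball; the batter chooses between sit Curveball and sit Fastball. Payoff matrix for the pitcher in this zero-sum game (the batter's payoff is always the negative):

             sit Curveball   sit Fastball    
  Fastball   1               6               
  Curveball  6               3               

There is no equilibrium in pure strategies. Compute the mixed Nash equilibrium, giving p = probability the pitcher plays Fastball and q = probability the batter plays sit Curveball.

Set the batter's expected payoff from sit Curveball equal to that from sit Fastball:
  the batter's payoff to sit Curveball: p·(-1) + (1−p)·(-6) = 5p - 6
  the batter's payoff to sit Fastball: p·(-6) + (1−p)·(-3) = -3p - 3
  5p - 6 = -3p - 3  ⇒  8p = 3  ⇒  p = 3/8.
The batter's mix must leave the pitcher indifferent between Fastball and Curveball.
  the pitcher's payoff from Fastball: q·1 + (1−q)·6 = -5q + 6
  the pitcher's payoff from Curveball: q·6 + (1−q)·3 = 3q + 3
  -5q + 6 = 3q + 3  ⇒  -8q = -3  ⇒  q = 3/8.

p = 3/8, q = 3/8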